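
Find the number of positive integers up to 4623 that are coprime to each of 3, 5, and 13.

|div by 3|=1541, |div by 5|=924, |div by 13|=355.
|div by 3&5|=308, |div by 3&13|=118, |div by 5&13|=71, |div by all|=23.
By inclusion-exclusion, divisible by at least one: 1541+924+355-308-118-71+23 = 2346.
Not divisible by any: 4623 - 2346.

Final answer: 2277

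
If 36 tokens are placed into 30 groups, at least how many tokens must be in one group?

By the pigeonhole principle: ceiling(36/30).

Final answer: 2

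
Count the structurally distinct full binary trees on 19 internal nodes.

This is counted by the nth Catalan number C_n. Here n = 19.
C_n = C(2n,n) - C(2n,n+1), so C_{19} = C(38,19) - C(38,20) = 35345263800 - 33578000610.

Final answer: C_{19} = 1767263190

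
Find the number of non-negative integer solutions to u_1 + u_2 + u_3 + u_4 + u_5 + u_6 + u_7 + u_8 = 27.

Stars and bars with 27 stars and 7 bars:
C(27+8-1, 8-1) = C(34,7).

Final answer: C(34,7) = 5379616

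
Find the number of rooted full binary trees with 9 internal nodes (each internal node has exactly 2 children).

This is counted by the nth Catalan number C_n. Here n = 9.
Using C_0 = 1 and C_(k+1) = C_k x 2(2k+1)/(k+2), build up term by term: C_1=1, C_2=2, C_3=5, C_4=14, C_5=42, C_6=132, C_7=429, C_8=1430, C_9=4862.

Final answer: C_{9} = 4862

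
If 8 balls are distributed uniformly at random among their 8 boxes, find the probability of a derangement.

Use the recurrence D(n) = (n-1)(D(n-1) + D(n-2)) with D(0)=1, D(1)=0.
Building up: D(2)=1, D(3)=2, D(4)=9, D(5)=44, D(6)=265, D(7)=1854, D(8)=14833.
Total arrangements: 8! = 40320.
Probability = D(8)/8! = 2119/5760.

Final answer: D(8)/8! = 14833/40320 = 0.367882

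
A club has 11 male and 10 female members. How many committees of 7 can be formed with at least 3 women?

Sum over valid woman counts:
C(10,3)C(11,4) = 39600
C(10,4)C(11,3) = 34650
C(10,5)C(11,2) = 13860
C(10,6)C(11,1) = 2310
C(10,7)C(11,0) = 120
Total: 39600 + 34650 + 13860 + 2310 + 120.

Final answer: 90540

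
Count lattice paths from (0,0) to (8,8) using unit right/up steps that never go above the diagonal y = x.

Total monotonic paths to (8,8): C(16,8) = 12870.
Reflecting each bad path at its first crossing gives a bijection with paths to (7,9): C(16,9) = 11440.
Valid Dyck paths: 12870 - 11440.
(Check: C(16,8) - C(16,9) = C(16,8)/9, the Catalan number C_{8}.)

Final answer: C_{8} = 1430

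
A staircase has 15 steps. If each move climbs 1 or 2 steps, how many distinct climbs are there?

Let f(n) count the ways. The last step is size 1 or 2, so f(n) = f(n-1) + f(n-2) with f(1)=1, f(2)=2.
Iterating the recurrence: f(1)=1, f(2)=2, f(3)=3, f(4)=5, f(5)=8, f(6)=13, f(7)=21, f(8)=34, f(9)=55, f(10)=89, f(11)=144, f(12)=233, f(13)=377, f(14)=610, f(15)=987.

Final answer: 987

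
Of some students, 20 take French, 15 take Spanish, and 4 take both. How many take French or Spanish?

|A union B| = |A| + |B| - |A intersect B| = 20 + 15 - 4.

Final answer: 31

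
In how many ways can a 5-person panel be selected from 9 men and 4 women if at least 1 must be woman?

Sum over valid woman counts:
C(4,1)C(9,4) = 504
C(4,2)C(9,3) = 504
C(4,3)C(9,2) = 144
C(4,4)C(9,1) = 9
Total: 504 + 504 + 144 + 9.

Final answer: 1161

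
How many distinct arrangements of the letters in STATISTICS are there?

Letters (A:1, C:1, I:2, S:3, T:3). Total letters: 10.
Permutations = 10!/(3! x 3! x 2!).

Final answer: 50400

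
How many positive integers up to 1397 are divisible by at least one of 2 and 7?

Multiples of 2: 698. Multiples of 7: 199. Of both (lcm=14): 99.
By inclusion-exclusion: 698 + 199 - 99.

Final answer: 798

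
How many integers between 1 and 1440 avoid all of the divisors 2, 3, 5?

|div by 2|=720, |div by 3|=480, |div by 5|=288.
|div by 2&3|=240, |div by 2&5|=144, |div by 3&5|=96, |div by all|=48.
By inclusion-exclusion, divisible by at least one: 720+480+288-240-144-96+48 = 1056.
Not divisible by any: 1440 - 1056.

Final answer: 384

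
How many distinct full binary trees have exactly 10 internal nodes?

The structures are counted by the Catalan number C_n. Here n = 10.
C_n = (2n)!/(n!(n+1)!), so C_{10} = 20!/(10! x 11!) = C(20,10)/11 = 184756/11.

Final answer: C_{10} = 16796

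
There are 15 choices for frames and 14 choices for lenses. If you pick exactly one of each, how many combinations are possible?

By the multiplication principle: 15 x 14.

Final answer: 210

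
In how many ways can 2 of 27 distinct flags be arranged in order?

P(27,2) = 27!/(27-2)! = 27!/25!.

Final answer: P(27,2) = 702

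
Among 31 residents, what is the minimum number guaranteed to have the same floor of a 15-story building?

There are 15 possible values for floor of a 15-story building. With 31 residents and 15 categories, by pigeonhole: ceiling(31/15).

Final answer: 3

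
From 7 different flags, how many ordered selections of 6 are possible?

P(7,6) = 7!/(7-6)! = 7!/1!.

Final answer: P(7,6) = 5040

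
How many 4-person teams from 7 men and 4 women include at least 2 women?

Sum over valid woman counts:
C(4,2)C(7,2) = 126
C(4,3)C(7,1) = 28
C(4,4)C(7,0) = 1
Total: 126 + 28 + 1.

Final answer: 155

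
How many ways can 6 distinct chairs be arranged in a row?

The number of ways to arrange 6 distinct objects is 6!.

Final answer: 6! = 720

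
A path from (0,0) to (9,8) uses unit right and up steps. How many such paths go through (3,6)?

Paths (0,0)->(3,6): C(9,6) = 84.
Paths (3,6)->(9,8): C(8,2) = 28.
By multiplication principle: 84 x 28.

Final answer: 2352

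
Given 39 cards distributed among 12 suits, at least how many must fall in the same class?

By pigeonhole with 39 objects and 12 categories: ceiling(39/12).

Final answer: 4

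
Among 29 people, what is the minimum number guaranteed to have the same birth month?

There are 12 possible values for birth month. With 29 people and 12 categories, by pigeonhole: ceiling(29/12).

Final answer: 3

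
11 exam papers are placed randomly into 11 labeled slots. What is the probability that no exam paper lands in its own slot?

Use the recurrence D(n) = (n-1)(D(n-1) + D(n-2)) with D(0)=1, D(1)=0.
Building up: D(2)=1, D(3)=2, D(4)=9, D(5)=44, D(6)=265, D(7)=1854, D(8)=14833, D(9)=133496, D(10)=1334961, D(11)=14684570.
Total arrangements: 11! = 39916800.
Probability = D(11)/11! = 1468457/3991680.

Final answer: D(11)/11! = 14684570/39916800 = 0.367879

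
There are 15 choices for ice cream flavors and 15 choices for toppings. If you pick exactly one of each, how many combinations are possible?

By the multiplication principle: 15 x 15.

Final answer: 225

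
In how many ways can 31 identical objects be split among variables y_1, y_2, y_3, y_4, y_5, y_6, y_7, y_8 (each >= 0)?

Stars and bars with 31 stars and 7 bars:
C(31+8-1, 8-1) = C(38,7).

Final answer: C(38,7) = 12620256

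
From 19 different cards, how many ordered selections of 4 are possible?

P(19,4) = 19!/(19-4)! = 19!/15!.

Final answer: P(19,4) = 93024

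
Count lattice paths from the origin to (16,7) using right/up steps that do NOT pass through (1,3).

Total paths to (16,7): C(23,7) = 245157.
Paths through (1,3): C(4,3) x C(19,4) = 15504.
Avoiding (1,3): 245157 - 15504.

Final answer: 229653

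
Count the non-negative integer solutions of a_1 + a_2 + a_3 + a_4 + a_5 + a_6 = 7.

Stars and bars with 7 stars and 5 bars:
C(7+6-1, 6-1) = C(12,5).

Final answer: C(12,5) = 792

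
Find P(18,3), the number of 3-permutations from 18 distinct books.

P(18,3) = 18!/(18-3)! = 18!/15!.

Final answer: P(18,3) = 4896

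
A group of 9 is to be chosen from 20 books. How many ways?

C(20,9) = 20!/(9! x 11!).

Final answer: \binom{20}{9} = 167960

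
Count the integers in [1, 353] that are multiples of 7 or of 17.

Multiples of 7: 50. Multiples of 17: 20. Of both (lcm=119): 2.
By inclusion-exclusion: 50 + 20 - 2.

Final answer: 68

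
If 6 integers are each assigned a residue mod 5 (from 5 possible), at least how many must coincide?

There are 5 possible values for residue mod 5. With 6 integers and 5 categories, by pigeonhole: ceiling(6/5).

Final answer: 2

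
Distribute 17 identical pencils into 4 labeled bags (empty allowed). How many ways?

Stars and bars: C(n+k-1, k-1) = C(20,3).

Final answer: C(20,3) = 1140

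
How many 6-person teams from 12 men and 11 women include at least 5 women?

Sum over valid woman counts:
C(11,5)C(12,1) = 5544
C(11,6)C(12,0) = 462
Total: 5544 + 462.

Final answer: 6006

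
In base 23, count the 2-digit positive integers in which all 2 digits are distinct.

First digit: 22 (nonzero). Second: 22 (not first). Third: 21, etc.
Total: 22 x 22.

Final answer: 484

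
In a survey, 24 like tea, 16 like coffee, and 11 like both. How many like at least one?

|A union B| = |A| + |B| - |A intersect B| = 24 + 16 - 11.

Final answer: 29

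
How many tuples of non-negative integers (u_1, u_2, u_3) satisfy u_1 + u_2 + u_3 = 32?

Stars and bars with 32 stars and 2 bars:
C(32+3-1, 3-1) = C(34,2).

Final answer: C(34,2) = 561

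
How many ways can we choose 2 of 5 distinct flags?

C(5,2) = 5!/(2! x (5-2)!).

Final answer: C(5,2) = 10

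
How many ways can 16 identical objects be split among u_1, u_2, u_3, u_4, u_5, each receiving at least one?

Substitute u'_i = u_i - 1 (so u'_i >= 0). Then sum u'_i = 16 - 5 = 11.
Stars and bars: C(11+5-1, 5-1) = C(15,4).

Final answer: C(15,4) = 1365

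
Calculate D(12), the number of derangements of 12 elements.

D(n) = (n-1)(D(n-1) + D(n-2)), D(0)=1, D(1)=0.
Building up: D(2)=1, D(3)=2, D(4)=9, D(5)=44, D(6)=265, D(7)=1854, D(8)=14833, D(9)=133496, D(10)=1334961, D(11)=14684570.
D(12) = 11 x (D(11) + D(10)) = 11 x (14684570 + 1334961).

Final answer: D(12) = 176214841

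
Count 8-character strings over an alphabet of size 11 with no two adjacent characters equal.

Let g(n) count such strings. g(1) = 11, and each valid string of length n-1 extends in 10 ways (any symbol but the last), so g(n) = 10 g(n-1).
Total: g(8) = 11 x 10^7.

Final answer: 11 x 10^{7} = 110000000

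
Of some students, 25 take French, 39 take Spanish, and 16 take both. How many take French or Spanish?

|A union B| = |A| + |B| - |A intersect B| = 25 + 39 - 16.

Final answer: 48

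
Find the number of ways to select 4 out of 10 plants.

C(10,4) = 10!/(4! x (10-4)!).

Final answer: C(10,4) = 210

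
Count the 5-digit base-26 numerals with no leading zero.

These are the integers in [26^4, 26^5), so the count is 26^5 - 26^4 = 25 x 26^4.

Final answer: 11424400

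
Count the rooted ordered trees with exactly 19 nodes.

This is counted by the nth Catalan number C_n. Here n = 19 - 1 = 18.
C_n = C(2n,n) - C(2n,n+1), so C_{18} = C(36,18) - C(36,19) = 9075135300 - 8597496600.

Final answer: C_{18} = 477638700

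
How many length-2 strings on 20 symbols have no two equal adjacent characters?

First character: 20 choices. Each subsequent: 19 choices (must differ from the previous one).
Total: 20 x 19^1.

Final answer: 20 x 19^{1} = 380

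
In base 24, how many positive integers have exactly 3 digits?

In base 24, the leading digit has 23 choices (1..23); each of the remaining 2 digits has 24 choices.
Total: 23 x 24^2.

Final answer: 13248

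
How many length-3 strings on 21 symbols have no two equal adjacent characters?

First character: 21 choices. Each subsequent: 20 choices (must differ from the previous one).
Total: 21 x 20^2.

Final answer: 21 x 20^{2} = 8400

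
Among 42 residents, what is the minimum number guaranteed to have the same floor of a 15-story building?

There are 15 possible values for floor of a 15-story building. With 42 residents and 15 categories, by pigeonhole: ceiling(42/15).

Final answer: 3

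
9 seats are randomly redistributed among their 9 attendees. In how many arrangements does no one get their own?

Use the recurrence D(n) = (n-1)(D(n-1) + D(n-2)) with D(0)=1, D(1)=0.
D(2) = 1 x (0 + 1) = 1
D(3) = 2 x (1 + 0) = 2
D(4) = 3 x (2 + 1) = 9
D(5) = 4 x (9 + 2) = 44
D(6) = 5 x (44 + 9) = 265
D(7) = 6 x (265 + 44) = 1854
D(8) = 7 x (1854 + 265) = 14833
D(9) = 8 x (D(8) + D(7)) = 8 x (14833 + 1854)

Final answer: D(9) = 133496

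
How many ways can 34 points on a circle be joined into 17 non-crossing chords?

This is counted by the nth Catalan number C_n. Here n = 34/2 = 17.
Using C_0 = 1 and C_(k+1) = C_k x 2(2k+1)/(k+2), build up term by term: C_1=1, C_2=2, C_3=5, C_4=14, C_5=42, C_6=132, C_7=429, C_8=1430, C_9=4862, C_10=16796, C_11=58786, C_12=208012, C_13=742900, C_14=2674440, C_15=9694845, C_16=35357670, C_17=129644790.

Final answer: C_{17} = 129644790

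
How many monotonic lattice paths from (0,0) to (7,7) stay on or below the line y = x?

Total monotonic paths to (7,7): C(14,7) = 3432.
A path is bad iff it touches y = x + 1; reflecting its initial segment maps bad paths bijectively onto all paths to (6,8), of which there are C(14,8) = 3003.
Valid Dyck paths: 3432 - 3003.
(These counts are the Catalan numbers.)

Final answer: C_{7} = 429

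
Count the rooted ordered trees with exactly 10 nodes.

The structures are counted by the Catalan number C_n. Here n = 10 - 1 = 9.
C_n = C(2n,n) - C(2n,n+1), so C_{9} = C(18,9) - C(18,10) = 48620 - 43758.

Final answer: C_{9} = 4862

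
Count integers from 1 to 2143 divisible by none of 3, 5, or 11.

|div by 3|=714, |div by 5|=428, |div by 11|=194.
|div by 3&5|=142, |div by 3&11|=64, |div by 5&11|=38, |div by all|=12.
By inclusion-exclusion, divisible by at least one: 714+428+194-142-64-38+12 = 1104.
Not divisible by any: 2143 - 1104.

Final answer: 1039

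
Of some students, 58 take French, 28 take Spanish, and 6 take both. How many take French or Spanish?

|A union B| = |A| + |B| - |A intersect B| = 58 + 28 - 6.

Final answer: 80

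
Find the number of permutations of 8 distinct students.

The number of ways to arrange 8 distinct objects is 8!.

Final answer: 8! = 40320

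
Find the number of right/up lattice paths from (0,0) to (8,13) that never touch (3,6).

Total paths to (8,13): C(21,13) = 203490.
Paths through (3,6): C(9,6) x C(12,7) = 66528.
Avoiding (3,6): 203490 - 66528.

Final answer: 136962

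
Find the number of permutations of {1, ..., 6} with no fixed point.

Derangements satisfy D(n) = (n-1)(D(n-1) + D(n-2)), starting from D(0)=1, D(1)=0.
Building up: D(2)=1, D(3)=2, D(4)=9, D(5)=44.
D(6) = 5 x (D(5) + D(4)) = 5 x (44 + 9).

Final answer: D(6) = 265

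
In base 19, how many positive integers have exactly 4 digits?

These are the integers in [19^3, 19^4), so the count is 19^4 - 19^3 = 18 x 19^3.

Final answer: 123462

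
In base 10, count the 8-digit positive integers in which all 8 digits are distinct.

First digit: 9 (nonzero). Second: 9 (not first). Third: 8, etc.
Total: 9 x 9 x 8 x 7 x 6 x 5 x 4 x 3.

Final answer: 1632960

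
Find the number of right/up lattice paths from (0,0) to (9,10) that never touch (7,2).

Total paths to (9,10): C(19,10) = 92378.
Paths through (7,2): C(9,2) x C(10,8) = 1620.
Avoiding (7,2): 92378 - 1620.

Final answer: 90758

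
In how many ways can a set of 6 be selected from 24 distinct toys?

C(24,6) = 24!/(6! x (24-6)!).

Final answer: C(24,6) = 134596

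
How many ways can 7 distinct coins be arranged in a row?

The number of ways to arrange 7 distinct objects is 7!.

Final answer: 7! = 5040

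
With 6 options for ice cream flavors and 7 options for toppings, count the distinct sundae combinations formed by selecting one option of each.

By the multiplication principle: 6 x 7.

Final answer: 42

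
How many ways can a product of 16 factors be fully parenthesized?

The structures are counted by the Catalan number C_n. Here n = 16 - 1 = 15.
C_n = C(2n,n) - C(2n,n+1), so C_{15} = C(30,15) - C(30,16) = 155117520 - 145422675.

Final answer: C_{15} = 9694845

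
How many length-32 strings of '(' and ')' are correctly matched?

This is a standard Catalan-number count: the answer is C_n. Here n = 16 (pairs).
Using C_0 = 1 and C_(k+1) = C_k x 2(2k+1)/(k+2), build up term by term: C_1=1, C_2=2, C_3=5, C_4=14, C_5=42, C_6=132, C_7=429, C_8=1430, C_9=4862, C_10=16796, C_11=58786, C_12=208012, C_13=742900, C_14=2674440, C_15=9694845, C_16=35357670.

Final answer: C_{16} = 35357670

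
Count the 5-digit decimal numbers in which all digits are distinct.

First digit: 9 (not 0). Second: 9 (not first). Third: 8, etc.
Total: 9 x 9 x 8 x 7 x 6.

Final answer: 27216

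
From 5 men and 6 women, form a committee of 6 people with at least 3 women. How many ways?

Sum over valid woman counts:
C(6,3)C(5,3) = 200
C(6,4)C(5,2) = 150
C(6,5)C(5,1) = 30
C(6,6)C(5,0) = 1
Total: 200 + 150 + 30 + 1.

Final answer: 381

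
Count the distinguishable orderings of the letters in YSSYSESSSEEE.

Letters (E:4, S:6, Y:2). Total letters: 12.
Permutations = 12!/(6! x 4! x 2!).

Final answer: 13860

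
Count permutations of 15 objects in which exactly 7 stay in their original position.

Choose which 7 elements are fixed: C(15,7) = 6435.
Derange the remaining 8 using D(j) = (j-1)(D(j-1) + D(j-2)), D(0)=1, D(1)=0: D(2)=1, D(3)=2, D(4)=9, D(5)=44, D(6)=265, D(7)=1854, D(8)=14833.
Total: 6435 x 14833.

Final answer: C(15,7) D(8) = 95450355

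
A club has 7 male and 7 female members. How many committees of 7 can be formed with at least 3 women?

Sum over valid woman counts:
C(7,3)C(7,4) = 1225
C(7,4)C(7,3) = 1225
C(7,5)C(7,2) = 441
C(7,6)C(7,1) = 49
C(7,7)C(7,0) = 1
Total: 1225 + 1225 + 441 + 49 + 1.

Final answer: 2941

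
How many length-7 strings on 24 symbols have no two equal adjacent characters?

First character: 24 choices. Each subsequent: 23 choices (must differ from the previous one).
Total: 24 x 23^6.

Final answer: 24 x 23^{6} = 3552861336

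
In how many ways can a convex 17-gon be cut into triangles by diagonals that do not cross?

The structures are counted by the Catalan number C_n. Here n = 17 - 2 = 15.
C_n = (2n)!/(n!(n+1)!), so C_{15} = 30!/(15! x 16!) = C(30,15)/16 = 155117520/16.

Final answer: C_{15} = 9694845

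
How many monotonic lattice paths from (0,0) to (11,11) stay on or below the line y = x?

Total monotonic paths to (11,11): C(22,11) = 705432.
Paths that cross above y=x (reflection bijection): C(22,12) = 646646.
Valid Dyck paths: 705432 - 646646.
(This is the Catalan number C_{11}.)

Final answer: C_{11} = 58786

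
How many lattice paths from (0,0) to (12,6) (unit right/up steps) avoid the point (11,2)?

Total paths to (12,6): C(18,6) = 18564.
Paths through (11,2): C(13,2) x C(5,4) = 390.
Avoiding (11,2): 18564 - 390.

Final answer: 18174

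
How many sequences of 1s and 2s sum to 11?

Let f(n) count the ways. The last step is size 1 or 2, so f(n) = f(n-1) + f(n-2) with f(1)=1, f(2)=2.
Building up term by term: f(1)=1, f(2)=2, f(3)=3, f(4)=5, f(5)=8, f(6)=13, f(7)=21, f(8)=34, f(9)=55, f(10)=89, f(11)=144.

Final answer: 144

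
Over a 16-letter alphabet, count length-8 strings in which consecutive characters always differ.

First character: 16 choices. Each subsequent: 15 choices (must differ from the previous one).
Total: 16 x 15^7.

Final answer: 16 x 15^{7} = 2733750000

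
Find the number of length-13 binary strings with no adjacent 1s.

A valid string ends in 0 (append to any length-(n-1) valid string) or in 01 (append to any length-(n-2) valid string), so a(n) = a(n-1) + a(n-2) with a(1)=2, a(2)=3.
Building up term by term: a(1)=2, a(2)=3, a(3)=5, a(4)=8, a(5)=13, a(6)=21, a(7)=34, a(8)=55, a(9)=89, a(10)=144, a(11)=233, a(12)=377, a(13)=610.

Final answer: 610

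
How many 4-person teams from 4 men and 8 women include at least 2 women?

Sum over valid woman counts:
C(8,2)C(4,2) = 168
C(8,3)C(4,1) = 224
C(8,4)C(4,0) = 70
Total: 168 + 224 + 70.

Final answer: 462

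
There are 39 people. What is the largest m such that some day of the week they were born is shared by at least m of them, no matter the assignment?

There are 7 possible values for day of the week they were born. With 39 people and 7 categories, by pigeonhole: ceiling(39/7).

Final answer: 6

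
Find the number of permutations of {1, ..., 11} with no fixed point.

Use the recurrence D(n) = (n-1)(D(n-1) + D(n-2)) with D(0)=1, D(1)=0.
D(2) = 1 x (0 + 1) = 1
D(3) = 2 x (1 + 0) = 2
D(4) = 3 x (2 + 1) = 9
D(5) = 4 x (9 + 2) = 44
D(6) = 5 x (44 + 9) = 265
D(7) = 6 x (265 + 44) = 1854
D(8) = 7 x (1854 + 265) = 14833
D(9) = 8 x (14833 + 1854) = 133496
D(10) = 9 x (133496 + 14833) = 1334961
D(11) = 10 x (D(10) + D(9)) = 10 x (1334961 + 133496)

Final answer: D(11) = 14684570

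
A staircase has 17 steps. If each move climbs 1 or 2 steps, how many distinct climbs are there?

Condition on the final move: it is a 1-step (f(n-1) ways to get there) or a 2-step (f(n-2) ways), so f(n) = f(n-1) + f(n-2), with f(1)=1, f(2)=2.
Building up term by term: f(1)=1, f(2)=2, f(3)=3, f(4)=5, f(5)=8, f(6)=13, f(7)=21, f(8)=34, f(9)=55, f(10)=89, f(11)=144, f(12)=233, f(13)=377, f(14)=610, f(15)=987, f(16)=1597, f(17)=2584.

Final answer: 2584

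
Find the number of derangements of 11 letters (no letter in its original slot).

D(n) = (n-1)(D(n-1) + D(n-2)), D(0)=1, D(1)=0.
D(2) = 1 x (0 + 1) = 1
D(3) = 2 x (1 + 0) = 2
D(4) = 3 x (2 + 1) = 9
D(5) = 4 x (9 + 2) = 44
D(6) = 5 x (44 + 9) = 265
D(7) = 6 x (265 + 44) = 1854
D(8) = 7 x (1854 + 265) = 14833
D(9) = 8 x (14833 + 1854) = 133496
D(10) = 9 x (133496 + 14833) = 1334961
D(11) = 10 x (D(10) + D(9)) = 10 x (1334961 + 133496)

Final answer: D(11) = 14684570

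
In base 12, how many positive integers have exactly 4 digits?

In base 12, the leading digit has 11 choices (1..11); each of the remaining 3 digits has 12 choices.
Total: 11 x 12^3.

Final answer: 19008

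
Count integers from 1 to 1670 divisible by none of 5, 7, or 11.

|div by 5|=334, |div by 7|=238, |div by 11|=151.
|div by 5&7|=47, |div by 5&11|=30, |div by 7&11|=21, |div by all|=4.
By inclusion-exclusion, divisible by at least one: 334+238+151-47-30-21+4 = 629.
Not divisible by any: 1670 - 629.

Final answer: 1041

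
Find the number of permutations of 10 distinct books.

The number of ways to arrange 10 distinct objects is 10!.

Final answer: 10! = 3628800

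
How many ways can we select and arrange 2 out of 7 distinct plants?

P(7,2) = 7!/(7-2)! = 7!/5!.

Final answer: P(7,2) = 42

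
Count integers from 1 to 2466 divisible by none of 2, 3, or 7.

|div by 2|=1233, |div by 3|=822, |div by 7|=352.
|div by 2&3|=411, |div by 2&7|=176, |div by 3&7|=117, |div by all|=58.
By inclusion-exclusion, divisible by at least one: 1233+822+352-411-176-117+58 = 1761.
Not divisible by any: 2466 - 1761.

Final answer: 705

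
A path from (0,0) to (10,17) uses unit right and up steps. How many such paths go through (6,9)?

Paths (0,0)->(6,9): C(15,9) = 5005.
Paths (6,9)->(10,17): C(12,8) = 495.
By multiplication principle: 5005 x 495.

Final answer: 2477475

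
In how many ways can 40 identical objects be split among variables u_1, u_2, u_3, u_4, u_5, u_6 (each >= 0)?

Stars and bars with 40 stars and 5 bars:
C(40+6-1, 6-1) = C(45,5).

Final answer: C(45,5) = 1221759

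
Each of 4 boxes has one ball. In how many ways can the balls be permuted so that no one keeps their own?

Use the recurrence D(n) = (n-1)(D(n-1) + D(n-2)) with D(0)=1, D(1)=0.
D(2) = 1 x (0 + 1) = 1
D(3) = 2 x (1 + 0) = 2
D(4) = 3 x (D(3) + D(2)) = 3 x (2 + 1)

Final answer: D(4) = 9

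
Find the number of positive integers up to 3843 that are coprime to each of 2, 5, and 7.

|div by 2|=1921, |div by 5|=768, |div by 7|=549.
|div by 2&5|=384, |div by 2&7|=274, |div by 5&7|=109, |div by all|=54.
By inclusion-exclusion, divisible by at least one: 1921+768+549-384-274-109+54 = 2525.
Not divisible by any: 3843 - 2525.

Final answer: 1318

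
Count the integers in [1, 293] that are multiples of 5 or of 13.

Multiples of 5: 58. Multiples of 13: 22. Of both (lcm=65): 4.
By inclusion-exclusion: 58 + 22 - 4.

Final answer: 76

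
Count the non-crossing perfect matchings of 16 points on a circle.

This is a standard Catalan-number count: the answer is C_n. Here n = 16/2 = 8.
C_n = C(2n,n)/(n+1), so C_{8} = C(16,8)/9 = 12870/9.

Final answer: C_{8} = 1430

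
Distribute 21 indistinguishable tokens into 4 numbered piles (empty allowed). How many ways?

Stars and bars: C(n+k-1, k-1) = C(24,3).

Final answer: C(24,3) = 2024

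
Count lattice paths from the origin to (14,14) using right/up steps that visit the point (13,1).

Paths (0,0)->(13,1): C(14,1) = 14.
Paths (13,1)->(14,14): C(14,13) = 14.
By multiplication principle: 14 x 14.

Final answer: 196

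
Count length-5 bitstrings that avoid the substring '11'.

Classify by the final bit: ...0 gives a(n-1) strings, ...01 gives a(n-2) strings. Thus a(n) = a(n-1) + a(n-2) with a(1)=2, a(2)=3.
Computing successive values: a(1)=2, a(2)=3, a(3)=5, a(4)=8, a(5)=13.

Final answer: 13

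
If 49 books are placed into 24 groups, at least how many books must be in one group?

By the pigeonhole principle: ceiling(49/24).

Final answer: 3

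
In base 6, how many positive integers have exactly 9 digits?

Leading digit: 5 options (nonzero). Other 8 digit(s): 6 options each.
Total: 5 x 6^8.

Final answer: 8398080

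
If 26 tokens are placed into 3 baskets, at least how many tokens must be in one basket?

By the pigeonhole principle: ceiling(26/3).

Final answer: 9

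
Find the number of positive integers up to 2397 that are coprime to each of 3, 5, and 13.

|div by 3|=799, |div by 5|=479, |div by 13|=184.
|div by 3&5|=159, |div by 3&13|=61, |div by 5&13|=36, |div by all|=12.
By inclusion-exclusion, divisible by at least one: 799+479+184-159-61-36+12 = 1218.
Not divisible by any: 2397 - 1218.

Final answer: 1179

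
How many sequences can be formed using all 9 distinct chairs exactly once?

The number of ways to arrange 9 distinct objects is 9!.

Final answer: 9! = 362880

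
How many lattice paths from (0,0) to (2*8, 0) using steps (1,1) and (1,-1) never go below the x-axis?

Total monotonic paths to (8,8): C(16,8) = 12870.
A path is bad iff it touches y = x + 1; reflecting its initial segment maps bad paths bijectively onto all paths to (7,9), of which there are C(16,9) = 11440.
Valid Dyck paths: 12870 - 11440.
(These counts are the Catalan numbers.)

Final answer: C_{8} = 1430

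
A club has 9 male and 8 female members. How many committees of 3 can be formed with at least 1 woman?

Sum over valid woman counts:
C(8,1)C(9,2) = 288
C(8,2)C(9,1) = 252
C(8,3)C(9,0) = 56
Total: 288 + 252 + 56.

Final answer: 596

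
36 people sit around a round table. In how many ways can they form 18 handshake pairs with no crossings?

This is counted by the nth Catalan number C_n. Here n = 36/2 = 18.
C_n = C(2n,n) - C(2n,n+1), so C_{18} = C(36,18) - C(36,19) = 9075135300 - 8597496600.

Final answer: C_{18} = 477638700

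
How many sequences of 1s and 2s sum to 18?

Let f(n) be the number of climbs. Removing the last move (1 or 2 steps) gives f(n) = f(n-1) + f(n-2); base cases f(1)=1, f(2)=2.
Iterating the recurrence: f(1)=1, f(2)=2, f(3)=3, f(4)=5, f(5)=8, f(6)=13, f(7)=21, f(8)=34, f(9)=55, f(10)=89, f(11)=144, f(12)=233, f(13)=377, f(14)=610, f(15)=987, f(16)=1597, f(17)=2584, f(18)=4181.

Final answer: 4181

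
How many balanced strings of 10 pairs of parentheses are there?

This is counted by the nth Catalan number C_n. Here n = 10 (pairs).
Using C_0 = 1 and C_(k+1) = C_k x 2(2k+1)/(k+2), build up term by term: C_1=1, C_2=2, C_3=5, C_4=14, C_5=42, C_6=132, C_7=429, C_8=1430, C_9=4862, C_10=16796.

Final answer: C_{10} = 16796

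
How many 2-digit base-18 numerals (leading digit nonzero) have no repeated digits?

First digit: 17 (nonzero). Second: 17 (not first). Third: 16, etc.
Total: 17 x 17.

Final answer: 289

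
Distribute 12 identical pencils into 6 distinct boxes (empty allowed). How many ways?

Stars and bars: C(n+k-1, k-1) = C(17,5).

Final answer: C(17,5) = 6188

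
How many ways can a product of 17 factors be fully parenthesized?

This is a standard Catalan-number count: the answer is C_n. Here n = 17 - 1 = 16.
Using C_0 = 1 and C_(k+1) = C_k x 2(2k+1)/(k+2), build up term by term: C_1=1, C_2=2, C_3=5, C_4=14, C_5=42, C_6=132, C_7=429, C_8=1430, C_9=4862, C_10=16796, C_11=58786, C_12=208012, C_13=742900, C_14=2674440, C_15=9694845, C_16=35357670.

Final answer: C_{16} = 35357670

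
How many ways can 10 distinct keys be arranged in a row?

The number of ways to arrange 10 distinct objects is 10!.

Final answer: 10! = 3628800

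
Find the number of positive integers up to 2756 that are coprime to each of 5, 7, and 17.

|div by 5|=551, |div by 7|=393, |div by 17|=162.
|div by 5&7|=78, |div by 5&17|=32, |div by 7&17|=23, |div by all|=4.
By inclusion-exclusion, divisible by at least one: 551+393+162-78-32-23+4 = 977.
Not divisible by any: 2756 - 977.

Final answer: 1779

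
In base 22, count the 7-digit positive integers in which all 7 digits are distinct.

The leading digit has 21 choices (anything but zero); the next has 21 (anything but the first), then 20, and so on, one fewer each time.
Total: 21 x 21 x 20 x 19 x 18 x 17 x 16.

Final answer: 820471680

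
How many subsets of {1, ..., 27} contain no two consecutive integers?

Condition on whether n belongs to the subset: if not, any valid subset of {1, ..., n-1} works (a(n-1)); if so, n-1 is excluded and the rest is a valid subset of {1, ..., n-2} (a(n-2)). Hence a(n) = a(n-1) + a(n-2), a(1)=2, a(2)=3.
Iterating the recurrence: a(1)=2, a(2)=3, a(3)=5, a(4)=8, a(5)=13, a(6)=21, a(7)=34, a(8)=55, a(9)=89, a(10)=144, a(11)=233, a(12)=377, a(13)=610, a(14)=987, a(15)=1597, a(16)=2584, a(17)=4181, a(18)=6765, a(19)=10946, a(20)=17711, a(21)=28657, a(22)=46368, a(23)=75025, a(24)=121393, a(25)=196418, a(26)=317811, a(27)=514229.

Final answer: 514229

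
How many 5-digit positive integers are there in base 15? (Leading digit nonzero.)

These are the integers in [15^4, 15^5), so the count is 15^5 - 15^4 = 14 x 15^4.

Final answer: 708750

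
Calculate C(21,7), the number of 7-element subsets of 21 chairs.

C(21,7) = 21!/(7! x 14!).

Final answer: \binom{21}{7} = 116280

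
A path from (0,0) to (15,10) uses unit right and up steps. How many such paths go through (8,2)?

Paths (0,0)->(8,2): C(10,2) = 45.
Paths (8,2)->(15,10): C(15,8) = 6435.
By multiplication principle: 45 x 6435.

Final answer: 289575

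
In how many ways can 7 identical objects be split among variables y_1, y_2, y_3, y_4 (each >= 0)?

Stars and bars with 7 stars and 3 bars:
C(7+4-1, 4-1) = C(10,3).

Final answer: C(10,3) = 120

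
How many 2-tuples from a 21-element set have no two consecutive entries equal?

First character: 21 choices. Each subsequent: 20 choices (must differ from the previous one).
Total: 21 x 20^1.

Final answer: 21 x 20^{1} = 420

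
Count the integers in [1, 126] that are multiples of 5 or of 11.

Multiples of 5: 25. Multiples of 11: 11. Of both (lcm=55): 2.
By inclusion-exclusion: 25 + 11 - 2.

Final answer: 34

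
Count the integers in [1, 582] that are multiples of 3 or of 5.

Multiples of 3: 194. Multiples of 5: 116. Of both (lcm=15): 38.
By inclusion-exclusion: 194 + 116 - 38.

Final answer: 272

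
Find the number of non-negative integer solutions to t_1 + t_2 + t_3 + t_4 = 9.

Stars and bars with 9 stars and 3 bars:
C(9+4-1, 4-1) = C(12,3).

Final answer: C(12,3) = 220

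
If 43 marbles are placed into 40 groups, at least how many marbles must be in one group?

By the pigeonhole principle: ceiling(43/40).

Final answer: 2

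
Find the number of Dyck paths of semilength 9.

Total monotonic paths to (9,9): C(18,9) = 48620.
Paths that cross above y=x (reflection bijection): C(18,10) = 43758.
Valid Dyck paths: 48620 - 43758.
(This is the Catalan number C_{9}.)

Final answer: C_{9} = 4862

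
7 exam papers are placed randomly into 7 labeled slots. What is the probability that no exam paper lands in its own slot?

D(n) = (n-1)(D(n-1) + D(n-2)), D(0)=1, D(1)=0.
Building up: D(2)=1, D(3)=2, D(4)=9, D(5)=44, D(6)=265, D(7)=1854.
Total arrangements: 7! = 5040.
Probability = D(7)/7! = 103/280.

Final answer: D(7)/7! = 1854/5040 = 0.367857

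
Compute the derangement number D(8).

Derangements satisfy D(n) = (n-1)(D(n-1) + D(n-2)), starting from D(0)=1, D(1)=0.
Building up: D(2)=1, D(3)=2, D(4)=9, D(5)=44, D(6)=265, D(7)=1854.
D(8) = 7 x (D(7) + D(6)) = 7 x (1854 + 265).

Final answer: D(8) = 14833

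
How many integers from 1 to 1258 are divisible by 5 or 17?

Multiples of 5: 251. Multiples of 17: 74. Of both (lcm=85): 14.
By inclusion-exclusion: 251 + 74 - 14.

Final answer: 311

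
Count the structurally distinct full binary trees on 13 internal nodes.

The structures are counted by the Catalan number C_n. Here n = 13.
C_n = C(2n,n)/(n+1), so C_{13} = C(26,13)/14 = 10400600/14.

Final answer: C_{13} = 742900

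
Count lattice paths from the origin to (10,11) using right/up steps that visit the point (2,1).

Paths (0,0)->(2,1): C(3,1) = 3.
Paths (2,1)->(10,11): C(18,10) = 43758.
By multiplication principle: 3 x 43758.

Final answer: 131274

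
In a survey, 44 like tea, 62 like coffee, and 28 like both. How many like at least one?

|A union B| = |A| + |B| - |A intersect B| = 44 + 62 - 28.

Final answer: 78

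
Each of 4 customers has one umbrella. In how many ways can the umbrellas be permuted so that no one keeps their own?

Derangements satisfy D(n) = (n-1)(D(n-1) + D(n-2)), starting from D(0)=1, D(1)=0.
D(2) = 1 x (0 + 1) = 1
D(3) = 2 x (1 + 0) = 2
D(4) = 3 x (D(3) + D(2)) = 3 x (2 + 1)

Final answer: D(4) = 9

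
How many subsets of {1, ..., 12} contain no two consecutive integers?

Let a(n) count such subsets of {1, ..., n}. Either n is excluded (a(n-1) ways) or n is included, forcing n-1 out (a(n-2) ways), so a(n) = a(n-1) + a(n-2) with a(1)=2, a(2)=3.
Iterating the recurrence: a(1)=2, a(2)=3, a(3)=5, a(4)=8, a(5)=13, a(6)=21, a(7)=34, a(8)=55, a(9)=89, a(10)=144, a(11)=233, a(12)=377.

Final answer: 377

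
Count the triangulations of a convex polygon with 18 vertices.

This is counted by the nth Catalan number C_n. Here n = 18 - 2 = 16.
C_n = (2n)!/(n!(n+1)!), so C_{16} = 32!/(16! x 17!) = C(32,16)/17 = 601080390/17.

Final answer: C_{16} = 35357670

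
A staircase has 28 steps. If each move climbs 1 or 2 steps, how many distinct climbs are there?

Condition on the final move: it is a 1-step (f(n-1) ways to get there) or a 2-step (f(n-2) ways), so f(n) = f(n-1) + f(n-2), with f(1)=1, f(2)=2.
Computing successive values: f(1)=1, f(2)=2, f(3)=3, f(4)=5, f(5)=8, f(6)=13, f(7)=21, f(8)=34, f(9)=55, f(10)=89, f(11)=144, f(12)=233, f(13)=377, f(14)=610, f(15)=987, f(16)=1597, f(17)=2584, f(18)=4181, f(19)=6765, f(20)=10946, f(21)=17711, f(22)=28657, f(23)=46368, f(24)=75025, f(25)=121393, f(26)=196418, f(27)=317811, f(28)=514229.

Final answer: 514229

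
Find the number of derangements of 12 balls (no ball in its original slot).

D(n) = (n-1)(D(n-1) + D(n-2)), D(0)=1, D(1)=0.
D(2) = 1 x (0 + 1) = 1
D(3) = 2 x (1 + 0) = 2
D(4) = 3 x (2 + 1) = 9
D(5) = 4 x (9 + 2) = 44
D(6) = 5 x (44 + 9) = 265
D(7) = 6 x (265 + 44) = 1854
D(8) = 7 x (1854 + 265) = 14833
D(9) = 8 x (14833 + 1854) = 133496
D(10) = 9 x (133496 + 14833) = 1334961
D(11) = 10 x (1334961 + 133496) = 14684570
D(12) = 11 x (D(11) + D(10)) = 11 x (14684570 + 1334961)

Final answer: D(12) = 176214841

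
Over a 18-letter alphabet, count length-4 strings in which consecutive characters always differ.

Let g(n) count such strings. g(1) = 18, and each valid string of length n-1 extends in 17 ways (any symbol but the last), so g(n) = 17 g(n-1).
Total: g(4) = 18 x 17^3.

Final answer: 18 x 17^{3} = 88434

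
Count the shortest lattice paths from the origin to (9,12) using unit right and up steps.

Each path has 9 right steps and 12 up steps in some order (21 steps total).
Choose which 12 of the 21 steps are up: C(21,12).

Final answer: C(21,12) = 293930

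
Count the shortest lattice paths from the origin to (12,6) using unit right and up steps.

Each path has 12 right steps and 6 up steps in some order (18 steps total).
Choose which 6 of the 18 steps are up: C(18,6).

Final answer: C(18,6) = 18564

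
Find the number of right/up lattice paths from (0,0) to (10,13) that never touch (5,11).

Total paths to (10,13): C(23,13) = 1144066.
Paths through (5,11): C(16,11) x C(7,2) = 91728.
Avoiding (5,11): 1144066 - 91728.

Final answer: 1052338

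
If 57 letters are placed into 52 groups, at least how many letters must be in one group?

By the pigeonhole principle: ceiling(57/52).

Final answer: 2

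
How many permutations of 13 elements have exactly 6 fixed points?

Choose which 6 elements are fixed: C(13,6) = 1716.
Derange the remaining 7 using D(j) = (j-1)(D(j-1) + D(j-2)), D(0)=1, D(1)=0: D(2)=1, D(3)=2, D(4)=9, D(5)=44, D(6)=265, D(7)=1854.
Total: 1716 x 1854.

Final answer: C(13,6) D(7) = 3181464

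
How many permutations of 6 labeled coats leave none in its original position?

D(n) = (n-1)(D(n-1) + D(n-2)), D(0)=1, D(1)=0.
D(2) = 1 x (0 + 1) = 1
D(3) = 2 x (1 + 0) = 2
D(4) = 3 x (2 + 1) = 9
D(5) = 4 x (9 + 2) = 44
D(6) = 5 x (D(5) + D(4)) = 5 x (44 + 9)

Final answer: D(6) = 265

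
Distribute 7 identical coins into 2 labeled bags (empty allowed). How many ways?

Stars and bars: C(n+k-1, k-1) = C(8,1).

Final answer: C(8,1) = 8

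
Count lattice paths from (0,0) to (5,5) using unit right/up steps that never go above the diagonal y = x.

Total monotonic paths to (5,5): C(10,5) = 252.
Paths that cross above y=x (reflection bijection): C(10,6) = 210.
Valid Dyck paths: 252 - 210.
(These counts are the Catalan numbers.)

Final answer: C_{5} = 42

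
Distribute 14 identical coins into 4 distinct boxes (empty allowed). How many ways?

Stars and bars: C(n+k-1, k-1) = C(17,3).

Final answer: C(17,3) = 680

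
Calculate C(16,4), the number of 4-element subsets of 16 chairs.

C(16,4) = 16!/(4! x (16-4)!).

Final answer: C(16,4) = 1820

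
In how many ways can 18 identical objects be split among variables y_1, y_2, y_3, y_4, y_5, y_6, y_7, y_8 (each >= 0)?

Stars and bars with 18 stars and 7 bars:
C(18+8-1, 8-1) = C(25,7).

Final answer: C(25,7) = 480700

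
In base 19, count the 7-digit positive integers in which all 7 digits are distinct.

The leading digit has 18 choices (anything but zero); the next has 18 (anything but the first), then 17, and so on, one fewer each time.
Total: 18 x 18 x 17 x 16 x 15 x 14 x 13.

Final answer: 240589440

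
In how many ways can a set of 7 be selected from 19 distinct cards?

C(19,7) = 19!/(7! x 12!).

Final answer: \binom{19}{7} = 50388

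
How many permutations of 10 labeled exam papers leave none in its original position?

D(n) = (n-1)(D(n-1) + D(n-2)), D(0)=1, D(1)=0.
D(2) = 1 x (0 + 1) = 1
D(3) = 2 x (1 + 0) = 2
D(4) = 3 x (2 + 1) = 9
D(5) = 4 x (9 + 2) = 44
D(6) = 5 x (44 + 9) = 265
D(7) = 6 x (265 + 44) = 1854
D(8) = 7 x (1854 + 265) = 14833
D(9) = 8 x (14833 + 1854) = 133496
D(10) = 9 x (D(9) + D(8)) = 9 x (133496 + 14833)

Final answer: D(10) = 1334961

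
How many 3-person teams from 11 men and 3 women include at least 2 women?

Sum over valid woman counts:
C(3,2)C(11,1) = 33
C(3,3)C(11,0) = 1
Total: 33 + 1.

Final answer: 34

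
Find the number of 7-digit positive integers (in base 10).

These are the integers in [10^6, 10^7), so the count is 10^7 - 10^6 = 9 x 10^6.

Final answer: 9000000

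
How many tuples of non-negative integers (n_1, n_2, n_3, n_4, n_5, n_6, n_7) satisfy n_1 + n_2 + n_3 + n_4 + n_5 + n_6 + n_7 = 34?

Stars and bars with 34 stars and 6 bars:
C(34+7-1, 7-1) = C(40,6).

Final answer: C(40,6) = 3838380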